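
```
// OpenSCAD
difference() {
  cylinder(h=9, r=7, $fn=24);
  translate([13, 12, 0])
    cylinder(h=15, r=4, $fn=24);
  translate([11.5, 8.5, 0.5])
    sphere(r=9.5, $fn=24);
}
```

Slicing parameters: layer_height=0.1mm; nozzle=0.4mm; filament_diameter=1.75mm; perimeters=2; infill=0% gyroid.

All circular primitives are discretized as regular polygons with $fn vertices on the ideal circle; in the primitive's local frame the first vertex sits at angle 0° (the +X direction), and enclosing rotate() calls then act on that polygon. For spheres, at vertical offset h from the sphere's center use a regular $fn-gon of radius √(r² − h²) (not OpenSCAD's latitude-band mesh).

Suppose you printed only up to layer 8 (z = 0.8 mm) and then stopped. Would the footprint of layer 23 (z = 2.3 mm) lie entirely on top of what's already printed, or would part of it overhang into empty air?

Compare the two slices. At z = 0.8: the r=7 cylinder gives a regular 24-gon of circumradius 7 (constant along its height) (area = (24/2)·7.000²·sin(360°/24) = 152.19 mm²); the cylinder at (13, 12): section is a regular 24-gon, circumradius r=4 (area = (24/2)·4.000²·sin(360°/24) = 49.69 mm²); the sphere at (11.5, 8.5): section is a regular 24-gon, circumradius = √(r²−h²) = √(9.5²−0.3²) = 9.495 (area = (24/2)·9.495²·sin(360°/24) = 280.02 mm²); Subtracting the remaining from the first: starting from the r=7 cylinder (152.19 mm²), the r=4 cylinder at (13, 12) misses the remaining region (no effect); the r=9.5 sphere at (11.5, 8.5) partially overlaps it — only the 11.25 mm² overlap (of its 280.02 mm²) is removed, clipping the outline — area = 140.93 mm². At z = 2.3: the r=7 cylinder gives a regular 24-gon of circumradius 7 (constant along its height) (area = (24/2)·7.000²·sin(360°/24) = 152.19 mm²); the r=4 cylinder at (13, 12) gives a regular 24-gon of circumradius 4 (constant along its height) (area = (24/2)·4.000²·sin(360°/24) = 49.69 mm²); the r=9.5 sphere at (11.5, 8.5) slices to a regular 24-gon of circumradius 9.328 (√(r²−h²) with h=1.8 from center) (area = (24/2)·9.328²·sin(360°/24) = 270.24 mm²); Taking the first minus the rest: starting from the r=7 cylinder (152.19 mm²), the r=4 cylinder at (13, 12) misses the remaining region (no effect); the r=9.5 sphere at (11.5, 8.5) partially overlaps it — only the 9.92 mm² overlap (of its 270.24 mm²) is removed, clipping the outline — area = 142.26 mm². Checking containment: at z = 2.3 the cross-section extends beyond the z = 0.8 cross-section by about 1.33 mm².

part overhangs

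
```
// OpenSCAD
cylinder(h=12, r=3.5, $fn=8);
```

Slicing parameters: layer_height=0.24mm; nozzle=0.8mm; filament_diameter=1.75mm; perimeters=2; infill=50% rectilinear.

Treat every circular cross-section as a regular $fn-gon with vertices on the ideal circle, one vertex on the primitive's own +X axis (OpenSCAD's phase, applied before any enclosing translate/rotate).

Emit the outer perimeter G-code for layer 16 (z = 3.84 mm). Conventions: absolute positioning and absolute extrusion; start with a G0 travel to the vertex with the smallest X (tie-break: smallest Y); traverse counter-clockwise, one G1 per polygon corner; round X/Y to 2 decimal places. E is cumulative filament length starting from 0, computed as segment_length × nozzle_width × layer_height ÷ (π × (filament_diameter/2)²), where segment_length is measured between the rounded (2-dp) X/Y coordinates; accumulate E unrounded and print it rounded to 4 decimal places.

At z = 3.84 mm: the r=3.5 cylinder contributes a regular 8-gon of circumradius 3.5. The outline is a single polygon with 8 vertices. Extrusion per mm of travel: 0.8 × 0.24 / (π × 0.875²) = 0.079824. Accumulating E over each segment gives final E = 1.7090.

G0 X-3.50 Y0.00 Z3.84
G1 X-2.47 Y-2.47 E0.2136
G1 X0.00 Y-3.50 E0.4272
G1 X2.47 Y-2.47 E0.6409
G1 X3.50 Y0.00 E0.8545
G1 X2.47 Y2.47 E1.0681
G1 X0.00 Y3.50 E1.2817
G1 X-2.47 Y2.47 E1.4954
G1 X-3.50 Y0.00 E1.7090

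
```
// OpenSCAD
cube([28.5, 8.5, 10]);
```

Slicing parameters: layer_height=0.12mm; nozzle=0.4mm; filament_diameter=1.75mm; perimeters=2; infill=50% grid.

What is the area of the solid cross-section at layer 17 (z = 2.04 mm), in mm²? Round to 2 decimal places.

242.25 mm²

At z = 2.04 mm: the 28.5×8.5 cube contributes its full rectangle (area 242.25 mm²). Overall, the cross-section is a single solid region. Net area = 242.25 mm².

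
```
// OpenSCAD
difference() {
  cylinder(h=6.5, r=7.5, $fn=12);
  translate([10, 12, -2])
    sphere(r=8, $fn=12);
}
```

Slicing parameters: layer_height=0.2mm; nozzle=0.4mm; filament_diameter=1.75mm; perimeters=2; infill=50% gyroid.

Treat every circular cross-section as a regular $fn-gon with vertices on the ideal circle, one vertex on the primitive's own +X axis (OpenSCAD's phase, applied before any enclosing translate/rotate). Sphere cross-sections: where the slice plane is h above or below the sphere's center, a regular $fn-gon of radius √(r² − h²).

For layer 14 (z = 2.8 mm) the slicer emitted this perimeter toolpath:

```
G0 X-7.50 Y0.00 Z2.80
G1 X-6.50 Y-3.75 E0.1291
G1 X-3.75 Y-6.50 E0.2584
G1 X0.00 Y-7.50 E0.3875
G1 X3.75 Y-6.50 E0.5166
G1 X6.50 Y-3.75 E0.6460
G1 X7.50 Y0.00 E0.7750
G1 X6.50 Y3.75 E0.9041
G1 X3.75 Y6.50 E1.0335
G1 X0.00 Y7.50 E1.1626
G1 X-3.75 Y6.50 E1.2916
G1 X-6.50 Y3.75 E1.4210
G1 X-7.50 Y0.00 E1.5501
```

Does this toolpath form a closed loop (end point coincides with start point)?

yes

Start point (G0): (-7.50, 0.00). End point (last G1): the path returns to the start — closed.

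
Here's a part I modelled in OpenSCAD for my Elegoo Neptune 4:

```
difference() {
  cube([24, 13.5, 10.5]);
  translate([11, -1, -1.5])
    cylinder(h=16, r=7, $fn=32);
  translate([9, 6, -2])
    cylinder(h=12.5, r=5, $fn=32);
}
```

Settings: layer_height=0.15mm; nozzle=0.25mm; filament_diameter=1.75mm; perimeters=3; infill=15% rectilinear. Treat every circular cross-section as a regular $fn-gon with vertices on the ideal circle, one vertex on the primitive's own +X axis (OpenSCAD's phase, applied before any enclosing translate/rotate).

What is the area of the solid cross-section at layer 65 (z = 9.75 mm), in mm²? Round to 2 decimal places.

At z = 9.75 mm: the 24×13.5 cube contributes its full rectangle (area 324.00 mm²); the r=7 cylinder at (11, -1) gives a regular 32-gon of circumradius 7 (constant along its height) (area = (32/2)·7.000²·sin(360°/32) = 152.95 mm²); the r=5 cylinder at (9, 6) gives a regular 32-gon of circumradius 5 (constant along its height) (area = (32/2)·5.000²·sin(360°/32) = 78.04 mm²); After the difference (first − rest): starting from the 24×13.5 cube (324.00 mm²), the r=7 cylinder at (11, -1) partially overlaps it — only the 62.57 mm² overlap (of its 152.95 mm²) is removed, clipping the outline; the r=5 cylinder at (9, 6) partially overlaps it — only the 47.80 mm² overlap (of its 78.04 mm²) is removed, clipping the outline — area = 213.63 mm². Overall, the cross-section is a single solid region. Net area = 213.63 mm².

213.63 mm²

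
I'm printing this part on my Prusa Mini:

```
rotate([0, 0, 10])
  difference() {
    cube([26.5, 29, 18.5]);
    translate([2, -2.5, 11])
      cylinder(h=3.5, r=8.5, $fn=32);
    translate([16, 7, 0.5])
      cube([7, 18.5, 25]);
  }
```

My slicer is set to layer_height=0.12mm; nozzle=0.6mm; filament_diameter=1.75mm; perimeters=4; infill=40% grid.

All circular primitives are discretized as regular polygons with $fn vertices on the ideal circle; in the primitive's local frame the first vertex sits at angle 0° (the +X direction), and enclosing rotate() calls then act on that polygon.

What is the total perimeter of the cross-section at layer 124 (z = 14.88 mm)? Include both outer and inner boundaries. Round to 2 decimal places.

162.00 mm

At z = 14.88 mm: the cube is present — its section is the full 26.5×29 rectangle (perimeter 111.00 mm); the cylinder at (2, -2.5) does not reach this height (z outside [11, 14.5]); the cube at (16, 7) (footprint 7×18.5) is included at this height (perimeter 51.00 mm); Subtracting the remaining from the first: starting from the 26.5×29 cube, the 7×18.5 cube at (16, 7) lies wholly inside it (removes its full 129.50 mm² and its 51.00 mm outline becomes a hole wall) — boundary (outer + 1 inner loop) = 162.00 mm; (rotated 10° about Z; rotation is an isometry so areas/perimeters/island counts are preserved). Overall, the cross-section is one region with 1 hole. Total boundary length (outer + inner) = 162.00 mm.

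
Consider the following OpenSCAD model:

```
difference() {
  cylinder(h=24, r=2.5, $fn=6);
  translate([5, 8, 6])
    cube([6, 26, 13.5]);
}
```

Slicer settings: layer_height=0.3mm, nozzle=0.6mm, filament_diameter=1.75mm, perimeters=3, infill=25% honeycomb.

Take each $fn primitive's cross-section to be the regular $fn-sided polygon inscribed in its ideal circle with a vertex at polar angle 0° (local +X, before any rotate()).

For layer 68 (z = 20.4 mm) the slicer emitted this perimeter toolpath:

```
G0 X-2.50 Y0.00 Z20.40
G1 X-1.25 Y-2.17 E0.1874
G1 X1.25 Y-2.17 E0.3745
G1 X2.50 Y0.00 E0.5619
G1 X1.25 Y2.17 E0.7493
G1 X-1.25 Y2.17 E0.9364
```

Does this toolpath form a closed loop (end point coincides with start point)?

no

Start point (G0): (-2.50, 0.00). End point (last G1): the path does not return to the start — open.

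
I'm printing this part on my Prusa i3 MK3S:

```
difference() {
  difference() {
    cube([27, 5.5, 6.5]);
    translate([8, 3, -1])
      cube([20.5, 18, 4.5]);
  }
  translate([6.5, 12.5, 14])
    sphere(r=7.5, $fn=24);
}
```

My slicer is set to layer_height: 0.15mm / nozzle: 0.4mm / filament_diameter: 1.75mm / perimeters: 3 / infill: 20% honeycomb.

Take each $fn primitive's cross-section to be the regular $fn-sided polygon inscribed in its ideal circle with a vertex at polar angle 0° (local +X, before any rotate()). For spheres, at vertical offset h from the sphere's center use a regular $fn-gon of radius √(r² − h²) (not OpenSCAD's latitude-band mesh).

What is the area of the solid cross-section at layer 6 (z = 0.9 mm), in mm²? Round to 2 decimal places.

At z = 0.9 mm: the 27×5.5 cube contributes its full rectangle (area 148.50 mm²); the 20.5×18 cube at (8, 3) contributes its full rectangle (area 369.00 mm²); Subtracting the remaining from the first: starting from the 27×5.5 cube (148.50 mm²), the 20.5×18 cube at (8, 3) partially overlaps it — only the 47.50 mm² overlap (of its 369.00 mm²) is removed, clipping the outline — area = 101.00 mm²; the sphere at (6.5, 12.5) is absent (|z−center|=13.100 > r=7.5); Taking the first minus the rest: none of the subtracted shapes is present at this height, so that combined region is unchanged — area = 101.00 mm². Overall, the cross-section is a single solid region. Net area = 101.00 mm².

101.00 mm²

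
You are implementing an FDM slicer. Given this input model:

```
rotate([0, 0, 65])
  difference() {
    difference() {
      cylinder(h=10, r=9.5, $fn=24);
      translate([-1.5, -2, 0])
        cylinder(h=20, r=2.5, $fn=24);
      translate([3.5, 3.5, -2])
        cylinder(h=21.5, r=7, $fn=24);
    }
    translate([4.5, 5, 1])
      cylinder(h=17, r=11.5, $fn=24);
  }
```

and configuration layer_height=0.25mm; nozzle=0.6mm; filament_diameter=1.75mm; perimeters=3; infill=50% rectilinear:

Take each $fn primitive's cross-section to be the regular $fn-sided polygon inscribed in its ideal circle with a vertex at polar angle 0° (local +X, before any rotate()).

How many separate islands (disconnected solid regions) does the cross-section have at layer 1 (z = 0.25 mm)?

At z = 0.25 mm: the r=9.5 cylinder gives a regular 24-gon of circumradius 9.5 (constant along its height); the r=2.5 cylinder at (-1.5, -2) contributes a regular 24-gon of circumradius 2.5; the r=7 cylinder at (3.5, 3.5) contributes a regular 24-gon of circumradius 7; Subtracting the remaining from the first: starting from the r=9.5 cylinder, the r=2.5 cylinder at (-1.5, -2) lies wholly inside it (removes its full 19.41 mm² and its 15.66 mm outline becomes a hole wall); the r=7 cylinder at (3.5, 3.5) partially overlaps it — only the 118.67 mm² overlap (of its 152.19 mm²) is removed, clipping the outline — 1 connected region; the cylinder at (4.5, 5) is not intersected at this z (z outside [1, 18]); Subtracting the remaining from the first: none of the subtracted shapes is present at this height, so the result so far is unchanged — 1 connected region; (rotated 65° about Z; rotation is an isometry so areas/perimeters/island counts are preserved). Overall, the cross-section is a single solid region. Island count = 1.

1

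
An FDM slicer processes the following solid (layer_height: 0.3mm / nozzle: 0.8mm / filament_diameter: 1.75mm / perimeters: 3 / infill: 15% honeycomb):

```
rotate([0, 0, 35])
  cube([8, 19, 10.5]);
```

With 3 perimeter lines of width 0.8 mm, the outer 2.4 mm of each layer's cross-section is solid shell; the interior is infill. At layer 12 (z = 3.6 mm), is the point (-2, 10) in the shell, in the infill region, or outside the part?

At z = 3.6 mm: the 8×19 cube contributes its full rectangle; (rotated 35° about Z; rotation is an isometry so areas/perimeters/island counts are preserved). Overall, the cross-section is a single solid region. Undo the 35° rotation: the query point maps to (4.097, 9.339) in the un-rotated model frame. The nearest boundary edge runs (8.00, 0.00)→(8.00, 19.00); distance from the point to it = 3.90 mm. The point is inside the cross-section and 3.90 mm from the nearest boundary — more than the 2.4 mm shell width (3 × 0.8), so it's in the infill interior.

infill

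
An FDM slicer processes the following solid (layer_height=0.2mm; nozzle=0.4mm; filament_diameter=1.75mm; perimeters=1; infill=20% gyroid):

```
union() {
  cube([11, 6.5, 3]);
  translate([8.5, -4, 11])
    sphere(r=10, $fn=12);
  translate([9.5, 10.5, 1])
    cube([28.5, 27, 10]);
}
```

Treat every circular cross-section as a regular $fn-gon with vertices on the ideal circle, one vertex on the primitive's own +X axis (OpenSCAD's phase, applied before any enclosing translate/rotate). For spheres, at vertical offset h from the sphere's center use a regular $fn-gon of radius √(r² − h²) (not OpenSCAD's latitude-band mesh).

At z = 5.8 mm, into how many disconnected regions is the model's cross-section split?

At z = 5.8 mm: the cube is not intersected at this z (z outside [0, 3]); the sphere at (8.5, -4): section is a regular 12-gon, circumradius = √(r²−h²) = √(10²−5.2²) = 8.542; the cube at (9.5, 10.5) is present — its section is the full 28.5×27 rectangle; Taking the union: the 2 present regions are separate (no shared area or edge), so areas and boundary lengths simply add and each stays a separate island — 2 connected regions. The result has 2 disconnected regions.

2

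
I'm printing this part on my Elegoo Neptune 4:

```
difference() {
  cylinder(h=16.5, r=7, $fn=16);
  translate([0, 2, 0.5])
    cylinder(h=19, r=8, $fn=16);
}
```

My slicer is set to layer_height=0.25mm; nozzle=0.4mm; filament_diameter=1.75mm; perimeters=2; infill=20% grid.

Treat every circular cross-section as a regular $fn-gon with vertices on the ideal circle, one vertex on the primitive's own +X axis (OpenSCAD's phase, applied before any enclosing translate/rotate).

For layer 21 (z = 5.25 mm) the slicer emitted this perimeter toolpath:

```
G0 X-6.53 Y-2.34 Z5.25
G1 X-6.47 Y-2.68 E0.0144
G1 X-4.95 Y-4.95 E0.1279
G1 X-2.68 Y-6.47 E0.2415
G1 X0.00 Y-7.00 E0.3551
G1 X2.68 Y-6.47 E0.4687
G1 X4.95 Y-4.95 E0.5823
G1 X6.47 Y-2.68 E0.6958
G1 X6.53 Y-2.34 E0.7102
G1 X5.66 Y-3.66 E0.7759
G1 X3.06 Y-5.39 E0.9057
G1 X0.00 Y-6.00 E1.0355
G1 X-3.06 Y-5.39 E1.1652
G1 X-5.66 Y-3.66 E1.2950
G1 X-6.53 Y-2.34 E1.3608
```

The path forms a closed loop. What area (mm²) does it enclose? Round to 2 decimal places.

Apply the shoelace formula to the sequence of (X, Y) vertices; enclosed area = 10.32 mm².

10.32 mm²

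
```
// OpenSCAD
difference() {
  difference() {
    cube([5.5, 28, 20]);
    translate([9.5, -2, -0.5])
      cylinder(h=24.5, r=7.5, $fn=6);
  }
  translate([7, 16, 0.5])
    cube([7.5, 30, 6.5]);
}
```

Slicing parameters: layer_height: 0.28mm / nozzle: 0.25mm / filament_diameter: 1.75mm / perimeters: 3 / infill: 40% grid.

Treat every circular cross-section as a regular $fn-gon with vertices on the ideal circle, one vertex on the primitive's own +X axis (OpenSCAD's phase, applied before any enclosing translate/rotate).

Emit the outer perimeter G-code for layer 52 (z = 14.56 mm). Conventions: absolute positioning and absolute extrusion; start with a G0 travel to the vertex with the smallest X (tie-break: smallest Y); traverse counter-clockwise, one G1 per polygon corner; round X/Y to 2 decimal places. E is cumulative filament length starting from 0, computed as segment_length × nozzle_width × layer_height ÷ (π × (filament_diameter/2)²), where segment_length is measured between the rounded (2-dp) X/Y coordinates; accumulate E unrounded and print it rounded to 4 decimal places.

At z = 14.56 mm: the 5.5×28 cube contributes its full rectangle; the cylinder at (9.5, -2): section is a regular 6-gon, circumradius r=7.5; After the difference (first − rest): starting from the 5.5×28 cube, the r=7.5 cylinder at (9.5, -2) partially overlaps it — only the 4.76 mm² overlap (of its 146.14 mm²) is removed, clipping the outline — 1 connected region; the cube at (7, 16) is not intersected at this z (z outside [0.5, 7]); After the difference (first − rest): none of the subtracted shapes is present at this height, so the result so far is unchanged — 1 connected region. The outline is a single polygon with 5 vertices. Extrusion per mm of travel: 0.25 × 0.28 / (π × 0.875²) = 0.029103. Accumulating E over each segment gives final E = 1.8998.

G0 X0.00 Y0.00 Z14.56
G1 X3.15 Y0.00 E0.0917
G1 X5.50 Y4.06 E0.2282
G1 X5.50 Y28.00 E0.9249
G1 X0.00 Y28.00 E1.0850
G1 X0.00 Y0.00 E1.8998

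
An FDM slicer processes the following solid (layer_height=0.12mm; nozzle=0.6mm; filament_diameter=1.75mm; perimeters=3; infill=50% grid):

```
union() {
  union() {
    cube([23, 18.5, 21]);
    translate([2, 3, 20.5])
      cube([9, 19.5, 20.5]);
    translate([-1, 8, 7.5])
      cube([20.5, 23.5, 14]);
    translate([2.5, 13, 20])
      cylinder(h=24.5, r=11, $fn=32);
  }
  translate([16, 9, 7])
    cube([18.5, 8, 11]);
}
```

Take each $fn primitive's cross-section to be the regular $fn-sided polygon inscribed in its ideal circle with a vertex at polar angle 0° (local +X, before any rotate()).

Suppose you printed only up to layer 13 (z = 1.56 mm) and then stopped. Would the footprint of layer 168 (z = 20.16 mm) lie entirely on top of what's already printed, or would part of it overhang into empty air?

part overhangs

Compare the two slices. At z = 1.56: the cube is present — its section is the full 23×18.5 rectangle (area 425.50 mm²); the cube at (2, 3) does not reach this height (z outside [20.5, 41]); the cube at (-1, 8) is absent (z outside [7.5, 21.5]); the cylinder at (2.5, 13) does not reach this height (z outside [20, 44.5]); Taking the union: only the 23×18.5 cube is present, so the union is just that shape — area = 425.50 mm²; the cube at (16, 9) does not reach this height (z outside [7, 18]); Taking the union: only that combined region is present, so the union is just that shape — area = 425.50 mm². At z = 20.16: the 23×18.5 cube contributes its full rectangle (area 425.50 mm²); the cube at (2, 3) is absent (z outside [20.5, 41]); the 20.5×23.5 cube at (-1, 8) contributes its full rectangle (area 481.75 mm²); the cylinder at (2.5, 13): section is a regular 32-gon, circumradius r=11 (area = (32/2)·11.000²·sin(360°/32) = 377.69 mm²); Combining (union): the regions partially overlap — summed areas 1284.94 mm² minus the doubly-counted overlap 463.49 mm² gives 821.46 mm² — area = 821.46 mm²; the cube at (16, 9) is absent (z outside [7, 18]); Merging all regions: only that combined region is present, so the union is just that shape — area = 821.46 mm². Checking containment: at z = 20.16 the cross-section extends beyond the z = 1.56 cross-section by about 395.96 mm².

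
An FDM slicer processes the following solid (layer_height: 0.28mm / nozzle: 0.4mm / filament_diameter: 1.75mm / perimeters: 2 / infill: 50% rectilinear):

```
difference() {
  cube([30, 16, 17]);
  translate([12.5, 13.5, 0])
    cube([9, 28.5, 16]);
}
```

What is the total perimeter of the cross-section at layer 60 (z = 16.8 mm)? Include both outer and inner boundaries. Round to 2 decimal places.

At z = 16.8 mm: the 30×16 cube contributes its full rectangle (perimeter 92.00 mm); the cube at (12.5, 13.5) does not reach this height (z outside [0, 16]); Taking the first minus the rest: none of the subtracted shapes is present at this height, so the 30×16 cube is unchanged — boundary = 92.00 mm. Overall, the cross-section is a single solid region. Total boundary length (outer) = 92.00 mm.

92.00 mm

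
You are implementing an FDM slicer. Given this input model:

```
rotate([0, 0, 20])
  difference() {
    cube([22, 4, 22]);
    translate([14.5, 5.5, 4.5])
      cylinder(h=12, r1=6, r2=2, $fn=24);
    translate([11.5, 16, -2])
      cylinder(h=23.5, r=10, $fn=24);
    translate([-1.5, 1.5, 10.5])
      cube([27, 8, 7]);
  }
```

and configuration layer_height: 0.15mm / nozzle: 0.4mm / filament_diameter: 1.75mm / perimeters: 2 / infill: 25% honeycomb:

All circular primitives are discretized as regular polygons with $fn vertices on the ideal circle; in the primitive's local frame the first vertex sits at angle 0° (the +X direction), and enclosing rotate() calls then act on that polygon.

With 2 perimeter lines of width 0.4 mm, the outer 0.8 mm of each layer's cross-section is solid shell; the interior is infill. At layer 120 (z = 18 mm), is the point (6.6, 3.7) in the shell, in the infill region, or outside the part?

At z = 18 mm: the 22×4 cube contributes its full rectangle; the cone at (14.5, 5.5) is absent (z outside [4.5, 16.5]); the r=10 cylinder at (11.5, 16) contributes a regular 24-gon of circumradius 10; the cube at (-1.5, 1.5) is not intersected at this z (z outside [10.5, 17.5]); After the difference (first − rest): starting from the 22×4 cube, the r=10 cylinder at (11.5, 16) misses the remaining region (no effect) — 1 connected region; (rotated 20° about Z; rotation is an isometry so areas/perimeters/island counts are preserved). Overall, the cross-section is a single solid region. Undo the 20° rotation: the query point maps to (7.467, 1.220) in the un-rotated model frame. The nearest boundary edge runs (22.00, 0.00)→(0.00, 0.00); distance from the point to it = 1.22 mm. The point is inside the cross-section and 1.22 mm from the nearest boundary — more than the 0.8 mm shell width (2 × 0.4), so it's in the infill interior.

infill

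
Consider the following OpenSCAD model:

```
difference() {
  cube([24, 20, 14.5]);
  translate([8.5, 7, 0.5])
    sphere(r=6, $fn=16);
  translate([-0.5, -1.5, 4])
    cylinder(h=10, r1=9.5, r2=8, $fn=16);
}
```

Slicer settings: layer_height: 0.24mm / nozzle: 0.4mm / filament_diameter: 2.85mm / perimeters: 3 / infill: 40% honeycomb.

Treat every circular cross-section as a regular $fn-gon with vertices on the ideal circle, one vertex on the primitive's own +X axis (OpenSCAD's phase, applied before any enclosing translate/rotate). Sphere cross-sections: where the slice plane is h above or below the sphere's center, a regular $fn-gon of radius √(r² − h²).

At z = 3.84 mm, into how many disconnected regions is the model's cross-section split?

1

At z = 3.84 mm: the 24×20 cube contributes its full rectangle; the r=6 sphere at (8.5, 7) slices to a regular 16-gon of circumradius 4.984 (√(r²−h²) with h=3.34 from center); the cone at (-0.5, -1.5) is not intersected at this z (z outside [4, 14]); Subtracting the remaining from the first: starting from the 24×20 cube, the r=6 sphere at (8.5, 7) lies wholly inside it (removes its full 76.06 mm² and its 31.12 mm outline becomes a hole wall) — 1 connected region with 1 hole. The result has 1 disconnected region.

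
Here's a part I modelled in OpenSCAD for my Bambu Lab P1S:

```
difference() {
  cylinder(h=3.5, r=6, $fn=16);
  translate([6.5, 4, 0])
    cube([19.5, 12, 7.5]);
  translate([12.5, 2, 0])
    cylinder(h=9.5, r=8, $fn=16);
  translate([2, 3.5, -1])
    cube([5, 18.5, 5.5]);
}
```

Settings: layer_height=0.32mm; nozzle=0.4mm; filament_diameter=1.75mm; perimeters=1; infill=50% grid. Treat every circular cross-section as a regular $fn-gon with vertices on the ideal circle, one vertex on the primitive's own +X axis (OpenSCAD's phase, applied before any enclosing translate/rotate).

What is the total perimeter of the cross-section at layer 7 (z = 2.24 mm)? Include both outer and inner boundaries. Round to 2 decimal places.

At z = 2.24 mm: the r=6 cylinder gives a regular 16-gon of circumradius 6 (constant along its height) (perimeter = 2·16·6.000·sin(180°/16) = 37.46 mm); the 19.5×12 cube at (6.5, 4) contributes its full rectangle (perimeter 63.00 mm); the cylinder at (12.5, 2): section is a regular 16-gon, circumradius r=8 (perimeter = 2·16·8.000·sin(180°/16) = 49.94 mm); the cube at (2, 3.5) is present — its section is the full 5×18.5 rectangle (perimeter 47.00 mm); Subtracting the remaining from the first: starting from the r=6 cylinder, the 19.5×12 cube at (6.5, 4) misses the remaining region (no effect); the r=8 cylinder at (12.5, 2) partially overlaps it — only the 4.28 mm² overlap (of its 195.93 mm²) is removed, clipping the outline; the 5×18.5 cube at (2, 3.5) partially overlaps it — only the 3.51 mm² overlap (of its 92.50 mm²) is removed, clipping the outline — boundary = 38.70 mm. Overall, the cross-section is a single solid region. Total boundary length (outer) = 38.70 mm.

38.70 mm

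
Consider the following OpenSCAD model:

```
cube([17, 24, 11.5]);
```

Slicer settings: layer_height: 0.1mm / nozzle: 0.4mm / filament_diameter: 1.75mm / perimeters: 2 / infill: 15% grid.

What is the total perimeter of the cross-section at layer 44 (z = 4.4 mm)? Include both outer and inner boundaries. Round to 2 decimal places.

At z = 4.4 mm: the 17×24 cube contributes its full rectangle (perimeter 82.00 mm). Overall, the cross-section is a single solid region. Total boundary length (outer) = 82.00 mm.

82.00 mm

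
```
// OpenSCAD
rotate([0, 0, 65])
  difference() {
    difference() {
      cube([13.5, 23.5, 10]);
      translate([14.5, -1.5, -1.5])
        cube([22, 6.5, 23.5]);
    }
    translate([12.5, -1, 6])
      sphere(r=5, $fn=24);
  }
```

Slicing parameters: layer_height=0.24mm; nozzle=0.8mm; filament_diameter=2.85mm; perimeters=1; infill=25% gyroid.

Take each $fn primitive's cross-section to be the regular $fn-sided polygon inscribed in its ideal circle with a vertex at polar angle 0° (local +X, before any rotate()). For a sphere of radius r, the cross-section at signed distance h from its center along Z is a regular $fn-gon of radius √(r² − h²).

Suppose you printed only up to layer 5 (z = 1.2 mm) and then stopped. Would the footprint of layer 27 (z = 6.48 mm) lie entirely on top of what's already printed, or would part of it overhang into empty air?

Compare the two slices. At z = 1.2: the cube (footprint 13.5×23.5) is included at this height (area 317.25 mm²); the cube at (14.5, -1.5) (footprint 22×6.5) is included at this height (area 143.00 mm²); Subtracting the remaining from the first: starting from the 13.5×23.5 cube (317.25 mm²), the 22×6.5 cube at (14.5, -1.5) misses the remaining region (no effect) — area = 317.25 mm²; the sphere at (12.5, -1): section is a regular 24-gon, circumradius = √(r²−h²) = √(5²−4.8²) = 1.400 (area = (24/2)·1.400²·sin(360°/24) = 6.09 mm²); Subtracting the remaining from the first: starting from that combined region (317.25 mm²), the r=5 sphere at (12.5, -1) partially overlaps it — only the 0.52 mm² overlap (of its 6.09 mm²) is removed, clipping the outline — area = 316.73 mm²; (rotated 65° about Z; rotation is an isometry so areas/perimeters/island counts are preserved). At z = 6.48: the 13.5×23.5 cube contributes its full rectangle (area 317.25 mm²); the cube at (14.5, -1.5) is present — its section is the full 22×6.5 rectangle (area 143.00 mm²); Subtracting the remaining from the first: starting from the 13.5×23.5 cube (317.25 mm²), the 22×6.5 cube at (14.5, -1.5) misses the remaining region (no effect) — area = 317.25 mm²; the r=5 sphere at (12.5, -1) contributes a regular 24-gon of circumradius √(5²−0.48²) = 4.977 (area = (24/2)·4.977²·sin(360°/24) = 76.93 mm²); Taking the first minus the rest: starting from that combined region (317.25 mm²), the r=5 sphere at (12.5, -1) partially overlaps it — only the 18.23 mm² overlap (of its 76.93 mm²) is removed, clipping the outline — area = 299.02 mm²; (rotated 65° about Z; rotation is an isometry so areas/perimeters/island counts are preserved). Checking containment: the cross-section at z = 6.48 is a subset of the cross-section at z = 1.2.

entirely on top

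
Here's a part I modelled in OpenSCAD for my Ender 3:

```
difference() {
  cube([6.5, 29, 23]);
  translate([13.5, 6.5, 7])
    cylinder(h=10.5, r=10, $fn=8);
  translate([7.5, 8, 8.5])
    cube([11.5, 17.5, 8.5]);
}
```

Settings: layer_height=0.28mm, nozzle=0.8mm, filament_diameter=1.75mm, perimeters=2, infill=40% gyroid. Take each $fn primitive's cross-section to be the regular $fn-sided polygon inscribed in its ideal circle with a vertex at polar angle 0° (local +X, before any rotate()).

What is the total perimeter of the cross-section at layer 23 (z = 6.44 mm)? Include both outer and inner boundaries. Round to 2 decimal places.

71.00 mm

At z = 6.44 mm: the cube (footprint 6.5×29) is included at this height (perimeter 71.00 mm); the cylinder at (13.5, 6.5) is absent (z outside [7, 17.5]); the cube at (7.5, 8) does not reach this height (z outside [8.5, 17]); Taking the first minus the rest: none of the subtracted shapes is present at this height, so the 6.5×29 cube is unchanged — boundary = 71.00 mm. Overall, the cross-section is a single solid region. Total boundary length (outer) = 71.00 mm.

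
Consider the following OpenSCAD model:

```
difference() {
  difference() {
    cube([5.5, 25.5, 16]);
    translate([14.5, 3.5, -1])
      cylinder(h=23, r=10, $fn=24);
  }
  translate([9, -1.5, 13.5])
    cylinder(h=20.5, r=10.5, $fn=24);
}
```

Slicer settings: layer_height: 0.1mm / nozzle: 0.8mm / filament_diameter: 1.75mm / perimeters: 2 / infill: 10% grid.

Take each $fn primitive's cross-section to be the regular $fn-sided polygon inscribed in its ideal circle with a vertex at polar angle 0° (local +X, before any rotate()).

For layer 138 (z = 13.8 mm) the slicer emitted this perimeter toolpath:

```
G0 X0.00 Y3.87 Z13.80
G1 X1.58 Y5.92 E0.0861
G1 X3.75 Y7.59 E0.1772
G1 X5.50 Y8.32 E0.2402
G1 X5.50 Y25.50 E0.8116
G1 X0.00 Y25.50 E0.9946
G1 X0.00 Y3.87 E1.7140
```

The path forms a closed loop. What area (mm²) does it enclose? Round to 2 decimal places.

103.94 mm²

Apply the shoelace formula to the sequence of (X, Y) vertices; enclosed area = 103.94 mm².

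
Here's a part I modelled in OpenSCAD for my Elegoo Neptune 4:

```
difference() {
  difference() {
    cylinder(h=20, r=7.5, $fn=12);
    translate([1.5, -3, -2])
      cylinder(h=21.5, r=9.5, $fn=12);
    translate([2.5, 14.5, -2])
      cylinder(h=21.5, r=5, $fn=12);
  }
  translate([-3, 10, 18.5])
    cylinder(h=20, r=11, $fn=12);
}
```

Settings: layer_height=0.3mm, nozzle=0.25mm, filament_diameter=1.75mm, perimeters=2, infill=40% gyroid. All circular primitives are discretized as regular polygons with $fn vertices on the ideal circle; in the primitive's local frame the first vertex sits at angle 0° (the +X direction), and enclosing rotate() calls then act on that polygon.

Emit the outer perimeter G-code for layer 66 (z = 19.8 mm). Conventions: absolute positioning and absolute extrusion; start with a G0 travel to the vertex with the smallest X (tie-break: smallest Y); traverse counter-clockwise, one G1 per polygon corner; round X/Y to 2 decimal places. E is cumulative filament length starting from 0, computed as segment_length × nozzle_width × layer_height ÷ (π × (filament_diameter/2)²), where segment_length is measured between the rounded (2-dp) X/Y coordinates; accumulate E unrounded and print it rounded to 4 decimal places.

G0 X-7.50 Y0.00 Z19.80
G1 X-6.50 Y-3.75 E0.1210
G1 X-3.75 Y-6.50 E0.2423
G1 X0.00 Y-7.50 E0.3633
G1 X3.75 Y-6.50 E0.4843
G1 X6.50 Y-3.75 E0.6056
G1 X7.50 Y0.00 E0.7266
G1 X6.50 Y3.75 E0.8476
G1 X6.14 Y4.11 E0.8635
G1 X2.50 Y0.47 E1.0240
G1 X-3.00 Y-1.00 E1.2015
G1 X-7.45 Y0.19 E1.3452
G1 X-7.50 Y0.00 E1.3513

At z = 19.8 mm: the r=7.5 cylinder gives a regular 12-gon of circumradius 7.5 (constant along its height); the cylinder at (1.5, -3) is absent (z outside [-2, 19.5]); the cylinder at (2.5, 14.5) is not intersected at this z (z outside [-2, 19.5]); Taking the first minus the rest: none of the subtracted shapes is present at this height, so the r=7.5 cylinder is unchanged — 1 connected region; the r=11 cylinder at (-3, 10) gives a regular 12-gon of circumradius 11 (constant along its height); Taking the first minus the rest: starting from the result so far, the r=11 cylinder at (-3, 10) partially overlaps it — only the 75.99 mm² overlap (of its 363.00 mm²) is removed, clipping the outline — 1 connected region. The outline is a single polygon with 12 vertices. Extrusion per mm of travel: 0.25 × 0.3 / (π × 0.875²) = 0.031181. Accumulating E over each segment gives final E = 1.3513.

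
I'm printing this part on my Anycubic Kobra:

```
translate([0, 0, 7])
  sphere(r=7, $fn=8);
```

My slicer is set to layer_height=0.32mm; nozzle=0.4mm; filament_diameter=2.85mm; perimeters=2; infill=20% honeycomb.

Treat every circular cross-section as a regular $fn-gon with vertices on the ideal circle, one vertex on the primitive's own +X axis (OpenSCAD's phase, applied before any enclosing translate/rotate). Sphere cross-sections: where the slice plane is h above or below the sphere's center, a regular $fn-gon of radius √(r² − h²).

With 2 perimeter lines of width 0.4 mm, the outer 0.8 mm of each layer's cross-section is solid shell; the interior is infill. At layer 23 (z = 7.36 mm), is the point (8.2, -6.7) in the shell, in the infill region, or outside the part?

At z = 7.36 mm: the r=7 sphere slices to a regular 8-gon of circumradius 6.991 (√(r²−h²) with h=0.36 from center). Overall, the cross-section is a single solid region. The nearest boundary edge runs (-0.00, -6.99)→(4.94, -4.94); distance from the point to it = 3.70 mm. The point is not inside any of the regions above, so it lies outside the cross-section (3.70 mm from the nearest boundary).

outside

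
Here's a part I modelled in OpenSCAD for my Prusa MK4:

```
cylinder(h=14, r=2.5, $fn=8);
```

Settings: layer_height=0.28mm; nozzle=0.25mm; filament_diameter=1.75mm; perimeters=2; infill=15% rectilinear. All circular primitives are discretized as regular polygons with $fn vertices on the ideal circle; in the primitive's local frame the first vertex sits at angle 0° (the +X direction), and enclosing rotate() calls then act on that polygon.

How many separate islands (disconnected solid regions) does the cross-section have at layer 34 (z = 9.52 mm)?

1

At z = 9.52 mm: the cylinder: section is a regular 8-gon, circumradius r=2.5. Overall, the cross-section is a single solid region. Island count = 1.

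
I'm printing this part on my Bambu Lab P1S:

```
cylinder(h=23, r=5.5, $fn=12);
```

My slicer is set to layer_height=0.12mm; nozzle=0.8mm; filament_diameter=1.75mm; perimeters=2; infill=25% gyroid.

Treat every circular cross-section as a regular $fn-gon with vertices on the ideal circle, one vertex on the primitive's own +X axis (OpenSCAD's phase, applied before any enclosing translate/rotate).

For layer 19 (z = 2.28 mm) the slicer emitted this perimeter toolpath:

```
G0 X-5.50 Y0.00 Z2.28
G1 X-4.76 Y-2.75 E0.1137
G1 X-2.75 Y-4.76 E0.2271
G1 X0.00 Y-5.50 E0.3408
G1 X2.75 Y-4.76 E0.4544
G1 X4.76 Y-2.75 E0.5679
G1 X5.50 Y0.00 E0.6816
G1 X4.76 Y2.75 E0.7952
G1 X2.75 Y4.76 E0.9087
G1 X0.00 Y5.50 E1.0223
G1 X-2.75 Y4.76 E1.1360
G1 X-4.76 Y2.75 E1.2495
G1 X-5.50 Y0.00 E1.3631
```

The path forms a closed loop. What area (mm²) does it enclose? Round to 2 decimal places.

Apply the shoelace formula to the sequence of (X, Y) vertices; enclosed area = 90.69 mm².

90.69 mm²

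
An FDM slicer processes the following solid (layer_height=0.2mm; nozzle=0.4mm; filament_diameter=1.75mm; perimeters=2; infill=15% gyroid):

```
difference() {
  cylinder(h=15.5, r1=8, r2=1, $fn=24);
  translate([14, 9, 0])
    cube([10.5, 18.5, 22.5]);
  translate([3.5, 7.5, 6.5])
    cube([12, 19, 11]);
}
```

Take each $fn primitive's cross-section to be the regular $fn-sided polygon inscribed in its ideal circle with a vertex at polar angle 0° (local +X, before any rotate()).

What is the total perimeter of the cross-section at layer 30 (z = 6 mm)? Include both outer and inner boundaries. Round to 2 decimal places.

33.15 mm

At z = 6 mm: the cone (r1=8→r2=1) has section circumradius 5.290 here — a regular 24-gon (perimeter = 2·24·5.290·sin(180°/24) = 33.15 mm); the cube at (14, 9) is present — its section is the full 10.5×18.5 rectangle (perimeter 58.00 mm); the cube at (3.5, 7.5) is not intersected at this z (z outside [6.5, 17.5]); After the difference (first − rest): starting from the cone, the 10.5×18.5 cube at (14, 9) misses the remaining region (no effect) — boundary = 33.15 mm. Overall, the cross-section is a single solid region. Total boundary length (outer) = 33.15 mm.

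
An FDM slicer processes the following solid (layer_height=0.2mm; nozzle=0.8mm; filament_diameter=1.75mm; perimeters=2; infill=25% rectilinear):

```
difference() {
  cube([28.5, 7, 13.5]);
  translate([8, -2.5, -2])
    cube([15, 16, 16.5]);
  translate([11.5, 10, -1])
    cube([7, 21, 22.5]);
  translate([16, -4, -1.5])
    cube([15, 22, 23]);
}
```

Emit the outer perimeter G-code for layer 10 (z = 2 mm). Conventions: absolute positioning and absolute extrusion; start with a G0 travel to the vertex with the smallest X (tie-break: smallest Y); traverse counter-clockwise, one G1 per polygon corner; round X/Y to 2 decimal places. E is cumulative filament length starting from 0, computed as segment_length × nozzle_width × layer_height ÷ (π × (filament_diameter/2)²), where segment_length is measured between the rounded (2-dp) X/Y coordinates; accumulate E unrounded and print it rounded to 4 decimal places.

At z = 2 mm: the cube (footprint 28.5×7) is included at this height; the 15×16 cube at (8, -2.5) contributes its full rectangle; the cube at (11.5, 10) (footprint 7×21) is included at this height; the 15×22 cube at (16, -4) contributes its full rectangle; Subtracting the remaining from the first: starting from the 28.5×7 cube, the 15×16 cube at (8, -2.5) partially overlaps it — only the 105.00 mm² overlap (of its 240.00 mm²) is removed, clipping the outline; the 7×21 cube at (11.5, 10) misses the remaining region (no effect); the 15×22 cube at (16, -4) partially overlaps it — only the 38.50 mm² overlap (of its 330.00 mm²) is removed, clipping the outline — 1 connected region. The outline is a single polygon with 4 vertices. Extrusion per mm of travel: 0.8 × 0.2 / (π × 0.875²) = 0.066520. Accumulating E over each segment gives final E = 1.9956.

G0 X0.00 Y0.00 Z2.00
G1 X8.00 Y0.00 E0.5322
G1 X8.00 Y7.00 E0.9978
G1 X0.00 Y7.00 E1.5300
G1 X0.00 Y0.00 E1.9956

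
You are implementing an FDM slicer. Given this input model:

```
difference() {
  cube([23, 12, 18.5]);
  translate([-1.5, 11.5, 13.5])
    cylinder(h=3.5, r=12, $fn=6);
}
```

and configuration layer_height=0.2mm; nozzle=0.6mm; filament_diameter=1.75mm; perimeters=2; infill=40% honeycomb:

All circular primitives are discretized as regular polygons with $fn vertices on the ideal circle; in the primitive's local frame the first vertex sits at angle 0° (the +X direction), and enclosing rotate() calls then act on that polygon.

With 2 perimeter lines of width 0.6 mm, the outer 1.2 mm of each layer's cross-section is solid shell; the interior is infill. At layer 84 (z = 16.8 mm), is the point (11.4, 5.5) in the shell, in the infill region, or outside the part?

At z = 16.8 mm: the cube (footprint 23×12) is included at this height; the r=12 cylinder at (-1.5, 11.5) gives a regular 6-gon of circumradius 12 (constant along its height); Taking the first minus the rest: starting from the 23×12 cube, the r=12 cylinder at (-1.5, 11.5) partially overlaps it — only the 83.12 mm² overlap (of its 374.12 mm²) is removed, clipping the outline — 1 connected region. Overall, the cross-section is a single solid region. The nearest boundary edge runs (4.50, 1.11)→(10.50, 11.50); distance from the point to it = 3.78 mm. The point is inside the cross-section and 3.78 mm from the nearest boundary — more than the 1.2 mm shell width (2 × 0.6), so it's in the infill interior.

infill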